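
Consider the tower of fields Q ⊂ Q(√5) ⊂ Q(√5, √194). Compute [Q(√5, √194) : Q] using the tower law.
[Q(√5, √194) : Q] = 4

[Q(√5):Q] = 2 (min poly x^2 - 5, irreducible since 5 is squarefree > 1). For the top step, suppose √194 ∈ Q(√5), say √194 = c + d√5 with c, d ∈ Q. Squaring: 194 = c^2 + 5d^2 + 2cd√5. Since √5 ∉ Q this forces 2cd = 0. If d = 0 then √194 = c ∈ Q, contradicting 194 squarefree > 1. If c = 0 then 194 = 5d^2, so 5·194 = (5d)^2 is a perfect square in Q — but 5·194 = 970 is not a perfect square (since 5 and 194 are distinct squarefree integers). Contradiction. Hence √194 ∉ Q(√5), so x^2 - 194 stays irreducible over Q(√5) and [Q(√5, √194) : Q(√5)] = 2. By the tower law, [Q(√5, √194) : Q] = 2 · 2 = 4.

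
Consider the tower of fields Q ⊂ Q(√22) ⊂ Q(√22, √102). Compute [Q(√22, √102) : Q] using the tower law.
[Q(√22, √102) : Q] = 4

[Q(√22):Q] = 2 (min poly x^2 - 22, irreducible since 22 is squarefree > 1). For the top step, suppose √102 ∈ Q(√22), say √102 = c + d√22 with c, d ∈ Q. Squaring: 102 = c^2 + 22d^2 + 2cd√22. Since √22 ∉ Q this forces 2cd = 0. If d = 0 then √102 = c ∈ Q, contradicting 102 squarefree > 1. If c = 0 then 102 = 22d^2, so 22·102 = (22d)^2 is a perfect square in Q — but 22·102 = 2244 is not a perfect square (since 22 and 102 are distinct squarefree integers). Contradiction. Hence √102 ∉ Q(√22), so x^2 - 102 stays irreducible over Q(√22) and [Q(√22, √102) : Q(√22)] = 2. By the tower law, [Q(√22, √102) : Q] = 2 · 2 = 4.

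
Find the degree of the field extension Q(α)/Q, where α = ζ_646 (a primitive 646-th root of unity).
[Q(α):Q] = 288

The minimal polynomial of ζ_646 over Q is the 646-th cyclotomic polynomial Φ_646(x), which is irreducible over Q and has degree φ(646) = 288. Hence [Q(α):Q] = φ(646) = 288.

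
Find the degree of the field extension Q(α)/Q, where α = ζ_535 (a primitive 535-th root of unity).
[Q(α):Q] = 424

The minimal polynomial of ζ_535 over Q is the 535-th cyclotomic polynomial Φ_535(x), which is irreducible over Q and has degree φ(535) = 424. Hence [Q(α):Q] = φ(535) = 424.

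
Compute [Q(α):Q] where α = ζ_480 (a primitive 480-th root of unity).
[Q(α):Q] = 128

The minimal polynomial of ζ_480 over Q is the 480-th cyclotomic polynomial Φ_480(x), which is irreducible over Q and has degree φ(480) = 128. Hence [Q(α):Q] = φ(480) = 128.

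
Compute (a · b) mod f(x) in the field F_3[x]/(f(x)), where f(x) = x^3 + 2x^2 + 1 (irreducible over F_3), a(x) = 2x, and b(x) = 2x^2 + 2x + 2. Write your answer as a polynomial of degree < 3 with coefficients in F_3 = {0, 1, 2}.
a · b ≡ 2x^2 + x + 2 (mod f(x))

Multiply in F_3[x]: a(x)·b(x) = (2x)·(2x^2 + 2x + 2) = x^3 + x^2 + x. This has degree ≥ 3, so divide by f(x) over F_3: x^3 + x^2 + x = (1)·(x^3 + 2x^2 + 1) + (2x^2 + x + 2). Hence a·b ≡ 2x^2 + x + 2 (mod f). (F_3[x]/(f) is a field with 3^3 = 27 elements since f is irreducible of degree 3.)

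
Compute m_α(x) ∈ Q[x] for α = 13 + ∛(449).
m_α(x) = x^3 - 39x^2 + 507x - 2646

Set β = α - 13 = ∛(449), so β^3 = 449. Then (α - 13)^3 - 449 = 0, i.e. α is a root of g(x) = (x - 13)^3 - 449 = x^3 - 39x^2 + 507x - 2646. Since g(x) = h(x - 13) where h(x) = x^3 - 449, and h is irreducible over Q (because 449 is not a perfect cube, so h has no rational root, and a monic cubic with no rational root is irreducible), g is also irreducible (irreducibility is preserved under the substitution x → x - 13). Hence m_α(x) = x^3 - 39x^2 + 507x - 2646.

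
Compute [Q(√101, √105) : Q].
[Q(√101, √105) : Q] = 4

[Q(√101):Q] = 2 (min poly x^2 - 101, irreducible since 101 is squarefree > 1). For the top step, suppose √105 ∈ Q(√101), say √105 = c + d√101 with c, d ∈ Q. Squaring: 105 = c^2 + 101d^2 + 2cd√101. Since √101 ∉ Q this forces 2cd = 0. If d = 0 then √105 = c ∈ Q, contradicting 105 squarefree > 1. If c = 0 then 105 = 101d^2, so 101·105 = (101d)^2 is a perfect square in Q — but 101·105 = 10605 is not a perfect square (since 101 and 105 are distinct squarefree integers). Contradiction. Hence √105 ∉ Q(√101), so x^2 - 105 stays irreducible over Q(√101) and [Q(√101, √105) : Q(√101)] = 2. By the tower law, [Q(√101, √105) : Q] = 2 · 2 = 4.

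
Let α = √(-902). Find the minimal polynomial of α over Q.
m_α(x) = x^2 + 902

α satisfies α^2 + 902 = 0, so x^2 + 902 annihilates α. Since d = -902 is squarefree and ≠ 1, it is not a perfect square in Q, so x^2 + 902 has no rational root and is therefore irreducible over Q (a degree-2 polynomial over a field is irreducible iff it has no root). Hence m_α(x) = x^2 + 902.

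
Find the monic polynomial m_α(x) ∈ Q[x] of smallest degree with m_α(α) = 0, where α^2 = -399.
m_α(x) = x^2 + 399

α satisfies α^2 + 399 = 0, so x^2 + 399 annihilates α. Since d = -399 is squarefree and ≠ 1, it is not a perfect square in Q, so x^2 + 399 has no rational root and is therefore irreducible over Q (a degree-2 polynomial over a field is irreducible iff it has no root). Hence m_α(x) = x^2 + 399.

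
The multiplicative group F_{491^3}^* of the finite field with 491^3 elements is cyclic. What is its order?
|F_{491^3}^*| = 118370770

F_{491^3} has 491^3 = 118370771 elements; its multiplicative group consists of all nonzero elements, so |F_{491^3}^*| = 118370771 - 1 = 118370770. (It is cyclic since any finite subgroup of the multiplicative group of a field is cyclic.)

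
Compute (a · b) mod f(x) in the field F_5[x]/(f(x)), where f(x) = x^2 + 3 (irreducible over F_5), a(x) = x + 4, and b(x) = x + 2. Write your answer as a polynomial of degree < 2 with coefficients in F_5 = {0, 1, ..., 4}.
a · b ≡ x (mod f(x))

Multiply in F_5[x]: a(x)·b(x) = (x + 4)·(x + 2) = x^2 + x + 3. This has degree ≥ 2, so divide by f(x) over F_5: x^2 + x + 3 = (1)·(x^2 + 3) + (x). Hence a·b ≡ x (mod f). (F_5[x]/(f) is a field with 5^2 = 25 elements since f is irreducible of degree 2.)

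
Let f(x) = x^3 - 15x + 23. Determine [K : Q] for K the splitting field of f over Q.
[K : Q] = 6

By the rational root test, any rational root of the monic integer polynomial f(x) = x^3 - 15x + 23 must be an integer dividing the constant term 23, i.e. one of ±{1, 23}. Evaluating: f(1) = 9, f(-1) = 37, f(23) = 11845, f(-23) = -11799; none is 0, so f has no rational root and is therefore irreducible over Q (a cubic with no linear factor over a field is irreducible). For an irreducible cubic, the Galois group is A_3 or S_3 according as the discriminant disc(f) = -4a^3 - 27b^2 = -4·(-15)^3 - 27·(23)^2 = -783 is or is not a square in Q. Here disc(f) = -783 is not a perfect square in Q, so the Galois group of f over Q is not contained in A_3 and must be all of S_3. The splitting field has degree |S_3| = 6 over Q, so [K : Q] = 6.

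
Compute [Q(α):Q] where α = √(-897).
[Q(α):Q] = 2

[Q(α):Q] equals the degree of the minimal polynomial of α. Here α^2 = -897 and x^2 + 897 is irreducible (d = -897 is squarefree, ≠ 1, hence not a square), so deg(m_α) = 2. Thus [Q(α):Q] = 2.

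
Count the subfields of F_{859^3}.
F_{859^3} has 2 subfields

The subfields of F_{p^n} are exactly the fields F_{p^d} for d | n (each is the fixed field of the unique index-d subgroup of Gal(F_{p^n}/F_p) ≅ Z/nZ). The divisors of n = 3 are {1, 3}, giving 2 subfields: F_{859^1}, F_{859^3}.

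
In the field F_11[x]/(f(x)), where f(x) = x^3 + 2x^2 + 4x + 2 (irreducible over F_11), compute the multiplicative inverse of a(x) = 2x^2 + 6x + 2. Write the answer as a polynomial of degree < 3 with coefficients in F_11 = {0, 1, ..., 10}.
a(x)^(-1) ≡ 7x^2 + 5x + 8 (mod f(x))

Since f is irreducible over F_11, F_11[x]/(f) is a field and a(x) ≠ 0 has an inverse. Apply the extended Euclidean algorithm to f(x) and a(x) in F_11[x]: f(x) = (6x + 5)·a(x) + (6x + 3);  a(x) = (4x + 10)·(6x + 3) + (5). The last nonzero remainder is the constant 5 = gcd(f, a) in F_11. Back-substituting through the division chain expresses 5 = s(x)·a(x) + t(x)·f(x) with s(x) ≡ 2x^2 + 3x + 7 (mod f), so (2x^2 + 3x + 7)·a(x) ≡ 5 (mod f). Multiplying by 5^(-1) ≡ 9 in F_11 gives a(x)^(-1) ≡ 9·(2x^2 + 3x + 7) ≡ 7x^2 + 5x + 8 (mod f). Check: (2x^2 + 6x + 2)·(7x^2 + 5x + 8) = 3x^4 + 8x^3 + 5x^2 + 3x + 5 ≡ 1 (mod x^3 + 2x^2 + 4x + 2).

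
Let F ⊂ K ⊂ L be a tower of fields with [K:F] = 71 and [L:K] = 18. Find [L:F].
[L:F] = 1278

The tower law says that for any tower of field extensions F ⊂ K ⊂ L with finite degrees, [L:F] = [L:K] · [K:F]. Here this gives [L:F] = 18 · 71 = 1278.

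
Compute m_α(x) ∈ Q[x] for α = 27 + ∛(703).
m_α(x) = x^3 - 81x^2 + 2187x - 20386

Set β = α - 27 = ∛(703), so β^3 = 703. Then (α - 27)^3 - 703 = 0, i.e. α is a root of g(x) = (x - 27)^3 - 703 = x^3 - 81x^2 + 2187x - 20386. Since g(x) = h(x - 27) where h(x) = x^3 - 703, and h is irreducible over Q (because 703 is not a perfect cube, so h has no rational root, and a monic cubic with no rational root is irreducible), g is also irreducible (irreducibility is preserved under the substitution x → x - 27). Hence m_α(x) = x^3 - 81x^2 + 2187x - 20386.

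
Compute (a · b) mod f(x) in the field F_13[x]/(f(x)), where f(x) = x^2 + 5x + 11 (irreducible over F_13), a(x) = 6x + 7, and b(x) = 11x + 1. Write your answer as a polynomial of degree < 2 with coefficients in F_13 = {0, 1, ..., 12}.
a · b ≡ 9 (mod f(x))

Multiply in F_13[x]: a(x)·b(x) = (6x + 7)·(11x + 1) = x^2 + 5x + 7. This has degree ≥ 2, so divide by f(x) over F_13: x^2 + 5x + 7 = (1)·(x^2 + 5x + 11) + (9). Hence a·b ≡ 9 (mod f). (F_13[x]/(f) is a field with 13^2 = 169 elements since f is irreducible of degree 2.)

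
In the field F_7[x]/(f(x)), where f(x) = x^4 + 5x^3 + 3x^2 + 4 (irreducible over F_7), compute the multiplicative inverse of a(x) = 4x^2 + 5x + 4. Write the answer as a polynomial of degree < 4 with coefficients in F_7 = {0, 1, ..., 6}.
a(x)^(-1) ≡ 6x^3 + x + 3 (mod f(x))

Since f is irreducible over F_7, F_7[x]/(f) is a field and a(x) ≠ 0 has an inverse. Apply the extended Euclidean algorithm to f(x) and a(x) in F_7[x]: f(x) = (2x^2 + 4x + 6)·a(x) + (3x + 1);  a(x) = (6x + 2)·(3x + 1) + (2). The last nonzero remainder is the constant 2 = gcd(f, a) in F_7. Back-substituting through the division chain expresses 2 = s(x)·a(x) + t(x)·f(x) with s(x) ≡ 5x^3 + 2x + 6 (mod f), so (5x^3 + 2x + 6)·a(x) ≡ 2 (mod f). Multiplying by 2^(-1) ≡ 4 in F_7 gives a(x)^(-1) ≡ 4·(5x^3 + 2x + 6) ≡ 6x^3 + x + 3 (mod f). Check: (4x^2 + 5x + 4)·(6x^3 + x + 3) = 3x^5 + 2x^4 + 3x^2 + 5x + 5 ≡ 1 (mod x^4 + 5x^3 + 3x^2 + 4).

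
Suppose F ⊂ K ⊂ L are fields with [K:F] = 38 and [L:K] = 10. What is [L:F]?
[L:F] = 380

The tower law says that for any tower of field extensions F ⊂ K ⊂ L with finite degrees, [L:F] = [L:K] · [K:F]. Here this gives [L:F] = 10 · 38 = 380.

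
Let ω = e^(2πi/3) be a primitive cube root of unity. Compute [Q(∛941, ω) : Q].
[Q(∛941, ω) : Q] = 6

[Q(∛941):Q] = 3 (min poly x^3 - 941, irreducible since 941 is not a perfect cube). [Q(ω):Q] = 2 (min poly x^2 + x + 1). Since Q(∛941) ⊂ R and ω ∉ R, we have ω ∉ Q(∛941), so x^2 + x + 1 remains irreducible over Q(∛941) and [Q(∛941, ω) : Q(∛941)] = 2. By the tower law, [Q(∛941, ω) : Q] = 3 · 2 = 6. (In fact Q(∛941, ω) is the splitting field of x^3 - 941 over Q.)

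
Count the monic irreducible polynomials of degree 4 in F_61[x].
There are 3460530 monic irreducible polynomials of degree 4 over F_61

Each element of F_{61^4} that lies in no proper subfield is a root of exactly one monic irreducible of degree 4 over F_61, and each such polynomial has 4 distinct roots in F_{61^4}. By Möbius inversion the count is N_61(4) = (1/4) Σ_{d|4} μ(4/d) · 61^d = (1/4)(μ(4)·61^1 + μ(2)·61^2 + μ(1)·61^4) = 13842120/4 = 3460530.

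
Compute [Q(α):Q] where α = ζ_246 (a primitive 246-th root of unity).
[Q(α):Q] = 80

The minimal polynomial of ζ_246 over Q is the 246-th cyclotomic polynomial Φ_246(x), which is irreducible over Q and has degree φ(246) = 80. Hence [Q(α):Q] = φ(246) = 80.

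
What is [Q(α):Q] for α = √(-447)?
[Q(α):Q] = 2

[Q(α):Q] equals the degree of the minimal polynomial of α. Here α^2 = -447 and x^2 + 447 is irreducible (d = -447 is squarefree, ≠ 1, hence not a square), so deg(m_α) = 2. Thus [Q(α):Q] = 2.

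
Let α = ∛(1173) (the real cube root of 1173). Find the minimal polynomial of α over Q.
m_α(x) = x^3 - 1173

α satisfies α^3 = 1173, so x^3 - 1173 annihilates α. By the rational root test, a rational root p/q (in lowest terms) of x^3 - 1173 would satisfy p^3 = 1173 q^3, forcing q = 1 and p^3 = 1173; but 1173 is not a perfect cube, contradiction. A monic cubic over Q with no rational root is irreducible (any nontrivial factorization would include a linear factor). Hence x^3 - 1173 is the minimal polynomial of α, and in particular [Q(α):Q] = 3.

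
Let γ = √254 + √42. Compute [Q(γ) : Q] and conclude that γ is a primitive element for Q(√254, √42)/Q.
[Q(γ) : Q] = 4 (equivalently, Q(γ) = Q(√254, √42))

Obviously Q(γ) ⊆ Q(√254, √42), and [Q(√254, √42):Q] = 4 (since 254, 42 are distinct squarefree integers > 1 with 10668 not a perfect square). To show equality we compute the minimal polynomial of γ. From γ = √254 + √42: γ^2 = 254 + 2√(10668) + 42 = 296 + 2√(10668), so γ^2 - 296 = 2√(10668); squaring, (γ^2 - 296)^2 = 4·10668, i.e. γ^4 - 592γ^2 + 87616 - 42672 = 0, i.e. γ^4 - 592γ^2 + 44944 = 0. So γ is a root of x^4 - 592x^2 + 44944. This polynomial is irreducible over Q: it has no rational root (each ±√254 ± √42 is irrational), and any factorization into two quadratics over Q would force √(10668) ∈ Q (pairing opposite roots) or √254, √42 ∈ Q (other pairings), all impossible. Hence [Q(γ):Q] = 4 = [Q(√254, √42):Q], so Q(γ) = Q(√254, √42).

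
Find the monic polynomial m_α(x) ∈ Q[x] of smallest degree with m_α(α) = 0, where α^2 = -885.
m_α(x) = x^2 + 885

α satisfies α^2 + 885 = 0, so x^2 + 885 annihilates α. Since d = -885 is squarefree and ≠ 1, it is not a perfect square in Q, so x^2 + 885 has no rational root and is therefore irreducible over Q (a degree-2 polynomial over a field is irreducible iff it has no root). Hence m_α(x) = x^2 + 885.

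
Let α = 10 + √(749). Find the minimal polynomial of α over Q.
m_α(x) = x^2 - 20x - 649

From α - 10 = √(749), squaring gives (α - 10)^2 = 749, i.e. α^2 - 20α + 100 = 749, so α^2 - 20α - 649 = 0. The discriminant of x^2 - 20x - 649 is (-20)^2 - 4·(-649) = 400 + 2596 = 2996, and 4·(749) is not a perfect square in Q since 749 is squarefree and ≠ 1. Hence x^2 - 20x - 649 is irreducible over Q and is the minimal polynomial of α.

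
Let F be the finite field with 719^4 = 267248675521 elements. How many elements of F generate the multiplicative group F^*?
There are φ(267248675520) = 69712601088 primitive elements

F_q^* is cyclic of order q - 1 = 267248675520. A cyclic group of order m has exactly φ(m) generators. Here m = 267248675520 = 2^6 · 3^2 · 5 · 53 · 359 · 4877, so the number of primitive elements is φ(267248675520) = 69712601088.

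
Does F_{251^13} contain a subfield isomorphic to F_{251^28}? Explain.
No: F_{251^28} is not a subfield of F_{251^13}

F_{p^m} embeds in F_{p^n} iff m | n. Here 28 ∤ 13 (since 13 = 0·28 + 13 with remainder 13 ≠ 0), so F_{251^28} is not a subfield of F_{251^13}. Equivalently: if it were, the tower law would give 28 = [F_{251^28}:F_251] dividing [F_{251^13}:F_251] = 13, contradiction.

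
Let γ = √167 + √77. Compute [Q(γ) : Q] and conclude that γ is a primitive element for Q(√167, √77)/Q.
[Q(γ) : Q] = 4 (equivalently, Q(γ) = Q(√167, √77))

Obviously Q(γ) ⊆ Q(√167, √77), and [Q(√167, √77):Q] = 4 (since 167, 77 are distinct squarefree integers > 1 with 12859 not a perfect square). To show equality we compute the minimal polynomial of γ. From γ = √167 + √77: γ^2 = 167 + 2√(12859) + 77 = 244 + 2√(12859), so γ^2 - 244 = 2√(12859); squaring, (γ^2 - 244)^2 = 4·12859, i.e. γ^4 - 488γ^2 + 59536 - 51436 = 0, i.e. γ^4 - 488γ^2 + 8100 = 0. So γ is a root of x^4 - 488x^2 + 8100. This polynomial is irreducible over Q: it has no rational root (each ±√167 ± √77 is irrational), and any factorization into two quadratics over Q would force √(12859) ∈ Q (pairing opposite roots) or √167, √77 ∈ Q (other pairings), all impossible. Hence [Q(γ):Q] = 4 = [Q(√167, √77):Q], so Q(γ) = Q(√167, √77).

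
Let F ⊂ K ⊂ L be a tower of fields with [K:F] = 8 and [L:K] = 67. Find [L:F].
[L:F] = 536

The tower law says that for any tower of field extensions F ⊂ K ⊂ L with finite degrees, [L:F] = [L:K] · [K:F]. Here this gives [L:F] = 67 · 8 = 536.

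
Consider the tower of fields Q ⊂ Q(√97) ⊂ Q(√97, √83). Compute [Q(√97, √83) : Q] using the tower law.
[Q(√97, √83) : Q] = 4

[Q(√97):Q] = 2 (min poly x^2 - 97, irreducible since 97 is squarefree > 1). For the top step, suppose √83 ∈ Q(√97), say √83 = c + d√97 with c, d ∈ Q. Squaring: 83 = c^2 + 97d^2 + 2cd√97. Since √97 ∉ Q this forces 2cd = 0. If d = 0 then √83 = c ∈ Q, contradicting 83 squarefree > 1. If c = 0 then 83 = 97d^2, so 97·83 = (97d)^2 is a perfect square in Q — but 97·83 = 8051 is not a perfect square (since 97 and 83 are distinct squarefree integers). Contradiction. Hence √83 ∉ Q(√97), so x^2 - 83 stays irreducible over Q(√97) and [Q(√97, √83) : Q(√97)] = 2. By the tower law, [Q(√97, √83) : Q] = 2 · 2 = 4.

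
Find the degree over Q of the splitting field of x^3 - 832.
[K : Q] = 6

The roots of x^3 - 832 are ∛832, ω∛832, ω^2∛832 where ω = e^(2πi/3) is a primitive cube root of unity, so K = Q(∛832, ω). Now [Q(∛832):Q] = 3 (since 832 is not a perfect cube, x^3 - 832 is irreducible) and [Q(ω):Q] = 2. Both 2 and 3 divide [K:Q], and [K:Q] ≤ 3·2 = 6, so [K:Q] = 6. (Equivalently: Q(∛832) ⊂ R but ω ∉ R, so [K : Q(∛832)] = 2.)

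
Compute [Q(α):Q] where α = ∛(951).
[Q(α):Q] = 3

The minimal polynomial of α is x^3 - 951, irreducible over Q since 951 is not a perfect cube (so x^3 - 951 has no rational root). Hence [Q(α):Q] = deg(m_α) = 3.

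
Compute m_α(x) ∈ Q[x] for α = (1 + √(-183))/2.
m_α(x) = x^2 - x + 46

From 2α - 1 = √(-183), squaring gives (2α - 1)^2 = -183, i.e. 4α^2 - 4α + 1 = -183, so α^2 - α + (1 + 183)/4 = 0. Since -183 ≡ 1 (mod 4), (1 + 183)/4 = 46 ∈ Z. The polynomial x^2 - x + 46 has discriminant 1 - 4·(46) = -183, which is not a perfect square in Q (d = -183 is squarefree and ≠ 1), so x^2 - x + 46 is irreducible over Q. It is the minimal polynomial of α.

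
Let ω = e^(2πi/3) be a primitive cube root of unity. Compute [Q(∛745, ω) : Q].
[Q(∛745, ω) : Q] = 6

[Q(∛745):Q] = 3 (min poly x^3 - 745, irreducible since 745 is not a perfect cube). [Q(ω):Q] = 2 (min poly x^2 + x + 1). Since Q(∛745) ⊂ R and ω ∉ R, we have ω ∉ Q(∛745), so x^2 + x + 1 remains irreducible over Q(∛745) and [Q(∛745, ω) : Q(∛745)] = 2. By the tower law, [Q(∛745, ω) : Q] = 3 · 2 = 6. (In fact Q(∛745, ω) is the splitting field of x^3 - 745 over Q.)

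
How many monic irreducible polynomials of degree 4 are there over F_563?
There are 25117257498 monic irreducible polynomials of degree 4 over F_563

Each element of F_{563^4} that lies in no proper subfield is a root of exactly one monic irreducible of degree 4 over F_563, and each such polynomial has 4 distinct roots in F_{563^4}. By Möbius inversion the count is N_563(4) = (1/4) Σ_{d|4} μ(4/d) · 563^d = (1/4)(μ(4)·563^1 + μ(2)·563^2 + μ(1)·563^4) = 100469029992/4 = 25117257498.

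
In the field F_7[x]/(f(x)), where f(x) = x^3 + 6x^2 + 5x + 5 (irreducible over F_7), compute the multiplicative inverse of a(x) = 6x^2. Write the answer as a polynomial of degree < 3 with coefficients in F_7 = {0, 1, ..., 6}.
a(x)^(-1) ≡ 4x^2 + 6x + 3 (mod f(x))

Since f is irreducible over F_7, F_7[x]/(f) is a field and a(x) ≠ 0 has an inverse. Apply the extended Euclidean algorithm to f(x) and a(x) in F_7[x]: f(x) = (6x + 1)·a(x) + (5x + 5);  a(x) = (4x + 3)·(5x + 5) + (6). The last nonzero remainder is the constant 6 = gcd(f, a) in F_7. Back-substituting through the division chain expresses 6 = s(x)·a(x) + t(x)·f(x) with s(x) ≡ 3x^2 + x + 4 (mod f), so (3x^2 + x + 4)·a(x) ≡ 6 (mod f). Multiplying by 6^(-1) ≡ 6 in F_7 gives a(x)^(-1) ≡ 6·(3x^2 + x + 4) ≡ 4x^2 + 6x + 3 (mod f). Check: (6x^2)·(4x^2 + 6x + 3) = 3x^4 + x^3 + 4x^2 ≡ 1 (mod x^3 + 6x^2 + 5x + 5).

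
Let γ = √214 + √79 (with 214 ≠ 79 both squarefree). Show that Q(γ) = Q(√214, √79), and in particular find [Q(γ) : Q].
[Q(γ) : Q] = 4 (equivalently, Q(γ) = Q(√214, √79))

Obviously Q(γ) ⊆ Q(√214, √79), and [Q(√214, √79):Q] = 4 (since 214, 79 are distinct squarefree integers > 1 with 16906 not a perfect square). To show equality we compute the minimal polynomial of γ. From γ = √214 + √79: γ^2 = 214 + 2√(16906) + 79 = 293 + 2√(16906), so γ^2 - 293 = 2√(16906); squaring, (γ^2 - 293)^2 = 4·16906, i.e. γ^4 - 586γ^2 + 85849 - 67624 = 0, i.e. γ^4 - 586γ^2 + 18225 = 0. So γ is a root of x^4 - 586x^2 + 18225. This polynomial is irreducible over Q: it has no rational root (each ±√214 ± √79 is irrational), and any factorization into two quadratics over Q would force √(16906) ∈ Q (pairing opposite roots) or √214, √79 ∈ Q (other pairings), all impossible. Hence [Q(γ):Q] = 4 = [Q(√214, √79):Q], so Q(γ) = Q(√214, √79).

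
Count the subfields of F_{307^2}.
F_{307^2} has 2 subfields

The subfields of F_{p^n} are exactly the fields F_{p^d} for d | n (each is the fixed field of the unique index-d subgroup of Gal(F_{p^n}/F_p) ≅ Z/nZ). The divisors of n = 2 are {1, 2}, giving 2 subfields: F_{307^1}, F_{307^2}.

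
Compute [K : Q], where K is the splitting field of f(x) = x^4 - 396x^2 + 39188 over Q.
[K : Q] = 4

Solving the quadratic in x^2: x^2 = (396 ± √(396^2 - 4·39188))/2 = (396 ± √64)/2 = (396 ± 8)/2, giving x^2 = 202 or x^2 = 194. So f(x) = (x^2 - 202)(x^2 - 194) and the roots of f are ±√202, ±√194. Hence the splitting field is K = Q(√202, √194). Since 202 and 194 are distinct squarefree integers > 1, their product 39188 is not a perfect square, so √194 ∉ Q(√202). By the tower law [K:Q] = [Q(√202,√194):Q(√202)] · [Q(√202):Q] = 2 · 2 = 4.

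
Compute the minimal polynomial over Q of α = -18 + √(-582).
m_α(x) = x^2 + 36x + 906

From α + 18 = √(-582), squaring gives (α + 18)^2 = -582, i.e. α^2 + 36α + 324 = -582, so α^2 + 36α + 906 = 0. The discriminant of x^2 + 36x + 906 is (36)^2 - 4·(906) = 1296 - 3624 = -2328, and 4·(-582) is not a perfect square in Q since -582 is squarefree and ≠ 1. Hence x^2 + 36x + 906 is irreducible over Q and is the minimal polynomial of α.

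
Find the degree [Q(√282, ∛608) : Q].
[Q(√282, ∛608) : Q] = 6

Let L = Q(√282, ∛608). Since Q(√282) ⊂ L and [Q(√282):Q] = 2, the tower law gives 2 | [L:Q]. Likewise Q(∛608) ⊂ L with [Q(∛608):Q] = 3 (because 608 is not a perfect cube), so 3 | [L:Q]. As gcd(2,3) = 1, [L:Q] is divisible by 6. Conversely L is generated over Q by √282 and ∛608, so [L:Q] ≤ 2·3 = 6. Therefore [Q(√282, ∛608) : Q] = 6.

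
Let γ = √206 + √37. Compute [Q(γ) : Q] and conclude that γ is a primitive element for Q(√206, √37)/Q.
[Q(γ) : Q] = 4 (equivalently, Q(γ) = Q(√206, √37))

Obviously Q(γ) ⊆ Q(√206, √37), and [Q(√206, √37):Q] = 4 (since 206, 37 are distinct squarefree integers > 1 with 7622 not a perfect square). To show equality we compute the minimal polynomial of γ. From γ = √206 + √37: γ^2 = 206 + 2√(7622) + 37 = 243 + 2√(7622), so γ^2 - 243 = 2√(7622); squaring, (γ^2 - 243)^2 = 4·7622, i.e. γ^4 - 486γ^2 + 59049 - 30488 = 0, i.e. γ^4 - 486γ^2 + 28561 = 0. So γ is a root of x^4 - 486x^2 + 28561. This polynomial is irreducible over Q: it has no rational root (each ±√206 ± √37 is irrational), and any factorization into two quadratics over Q would force √(7622) ∈ Q (pairing opposite roots) or √206, √37 ∈ Q (other pairings), all impossible. Hence [Q(γ):Q] = 4 = [Q(√206, √37):Q], so Q(γ) = Q(√206, √37).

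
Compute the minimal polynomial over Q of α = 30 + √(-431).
m_α(x) = x^2 - 60x + 1331

From α - 30 = √(-431), squaring gives (α - 30)^2 = -431, i.e. α^2 - 60α + 900 = -431, so α^2 - 60α + 1331 = 0. The discriminant of x^2 - 60x + 1331 is (-60)^2 - 4·(1331) = 3600 - 5324 = -1724, and 4·(-431) is not a perfect square in Q since -431 is squarefree and ≠ 1. Hence x^2 - 60x + 1331 is irreducible over Q and is the minimal polynomial of α.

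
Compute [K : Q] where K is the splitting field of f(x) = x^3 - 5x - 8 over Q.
[K : Q] = 6

By the rational root test, any rational root of the monic integer polynomial f(x) = x^3 - 5x - 8 must be an integer dividing the constant term -8, i.e. one of ±{1, 2, 4, 8}. Evaluating: f(1) = -12, f(-1) = -4, f(2) = -10, f(-2) = -6, f(4) = 36, f(-4) = -52, f(8) = 464, f(-8) = -480; none is 0, so f has no rational root and is therefore irreducible over Q (a cubic with no linear factor over a field is irreducible). For an irreducible cubic, the Galois group is A_3 or S_3 according as the discriminant disc(f) = -4a^3 - 27b^2 = -4·(-5)^3 - 27·(-8)^2 = -1228 is or is not a square in Q. Here disc(f) = -1228 is not a perfect square in Q, so the Galois group of f over Q is not contained in A_3 and must be all of S_3. The splitting field has degree |S_3| = 6 over Q, so [K : Q] = 6.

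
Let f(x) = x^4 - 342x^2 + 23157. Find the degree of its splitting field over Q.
[K : Q] = 4

Solving the quadratic in x^2: x^2 = (342 ± √(342^2 - 4·23157))/2 = (342 ± √24336)/2 = (342 ± 156)/2, giving x^2 = 249 or x^2 = 93. So f(x) = (x^2 - 249)(x^2 - 93) and the roots of f are ±√249, ±√93. Hence the splitting field is K = Q(√249, √93). Since 249 and 93 are distinct squarefree integers > 1, their product 23157 is not a perfect square, so √93 ∉ Q(√249). By the tower law [K:Q] = [Q(√249,√93):Q(√249)] · [Q(√249):Q] = 2 · 2 = 4.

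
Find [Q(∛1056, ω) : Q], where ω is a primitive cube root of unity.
[Q(∛1056, ω) : Q] = 6

[Q(∛1056):Q] = 3 (min poly x^3 - 1056, irreducible since 1056 is not a perfect cube). [Q(ω):Q] = 2 (min poly x^2 + x + 1). Since Q(∛1056) ⊂ R and ω ∉ R, we have ω ∉ Q(∛1056), so x^2 + x + 1 remains irreducible over Q(∛1056) and [Q(∛1056, ω) : Q(∛1056)] = 2. By the tower law, [Q(∛1056, ω) : Q] = 3 · 2 = 6. (In fact Q(∛1056, ω) is the splitting field of x^3 - 1056 over Q.)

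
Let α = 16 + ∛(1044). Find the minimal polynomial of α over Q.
m_α(x) = x^3 - 48x^2 + 768x - 5140

Set β = α - 16 = ∛(1044), so β^3 = 1044. Then (α - 16)^3 - 1044 = 0, i.e. α is a root of g(x) = (x - 16)^3 - 1044 = x^3 - 48x^2 + 768x - 5140. Since g(x) = h(x - 16) where h(x) = x^3 - 1044, and h is irreducible over Q (because 1044 is not a perfect cube, so h has no rational root, and a monic cubic with no rational root is irreducible), g is also irreducible (irreducibility is preserved under the substitution x → x - 16). Hence m_α(x) = x^3 - 48x^2 + 768x - 5140.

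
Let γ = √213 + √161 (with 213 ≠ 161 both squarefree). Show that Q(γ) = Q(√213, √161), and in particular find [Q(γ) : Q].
[Q(γ) : Q] = 4 (equivalently, Q(γ) = Q(√213, √161))

Obviously Q(γ) ⊆ Q(√213, √161), and [Q(√213, √161):Q] = 4 (since 213, 161 are distinct squarefree integers > 1 with 34293 not a perfect square). To show equality we compute the minimal polynomial of γ. From γ = √213 + √161: γ^2 = 213 + 2√(34293) + 161 = 374 + 2√(34293), so γ^2 - 374 = 2√(34293); squaring, (γ^2 - 374)^2 = 4·34293, i.e. γ^4 - 748γ^2 + 139876 - 137172 = 0, i.e. γ^4 - 748γ^2 + 2704 = 0. So γ is a root of x^4 - 748x^2 + 2704. This polynomial is irreducible over Q: it has no rational root (each ±√213 ± √161 is irrational), and any factorization into two quadratics over Q would force √(34293) ∈ Q (pairing opposite roots) or √213, √161 ∈ Q (other pairings), all impossible. Hence [Q(γ):Q] = 4 = [Q(√213, √161):Q], so Q(γ) = Q(√213, √161).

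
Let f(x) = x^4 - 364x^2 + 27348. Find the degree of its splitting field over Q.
[K : Q] = 4

Solving the quadratic in x^2: x^2 = (364 ± √(364^2 - 4·27348))/2 = (364 ± √23104)/2 = (364 ± 152)/2, giving x^2 = 106 or x^2 = 258. So f(x) = (x^2 - 106)(x^2 - 258) and the roots of f are ±√106, ±√258. Hence the splitting field is K = Q(√106, √258). Since 106 and 258 are distinct squarefree integers > 1, their product 27348 is not a perfect square, so √258 ∉ Q(√106). By the tower law [K:Q] = [Q(√106,√258):Q(√106)] · [Q(√106):Q] = 2 · 2 = 4.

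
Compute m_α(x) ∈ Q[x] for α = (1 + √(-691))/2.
m_α(x) = x^2 - x + 173

From 2α - 1 = √(-691), squaring gives (2α - 1)^2 = -691, i.e. 4α^2 - 4α + 1 = -691, so α^2 - α + (1 + 691)/4 = 0. Since -691 ≡ 1 (mod 4), (1 + 691)/4 = 173 ∈ Z. The polynomial x^2 - x + 173 has discriminant 1 - 4·(173) = -691, which is not a perfect square in Q (d = -691 is squarefree and ≠ 1), so x^2 - x + 173 is irreducible over Q. It is the minimal polynomial of α.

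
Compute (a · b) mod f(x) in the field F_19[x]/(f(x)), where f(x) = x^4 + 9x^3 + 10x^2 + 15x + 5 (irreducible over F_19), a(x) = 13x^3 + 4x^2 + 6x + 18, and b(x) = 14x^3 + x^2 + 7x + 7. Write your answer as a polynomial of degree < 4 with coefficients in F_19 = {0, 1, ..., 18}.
a · b ≡ 7x^3 + 2x + 8 (mod f(x))

Multiply in F_19[x]: a(x)·b(x) = (13x^3 + 4x^2 + 6x + 18)·(14x^3 + x^2 + 7x + 7) = 11x^6 + 12x^5 + 8x^4 + 16x^3 + 12x^2 + 16x + 12. This has degree ≥ 4, so divide by f(x) over F_19: 11x^6 + 12x^5 + 8x^4 + 16x^3 + 12x^2 + 16x + 12 = (11x^2 + 8x + 16)·(x^4 + 9x^3 + 10x^2 + 15x + 5) + (7x^3 + 2x + 8). Hence a·b ≡ 7x^3 + 2x + 8 (mod f). (F_19[x]/(f) is a field with 19^4 = 130321 elements since f is irreducible of degree 4.)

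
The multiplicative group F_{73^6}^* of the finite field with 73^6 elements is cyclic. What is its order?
|F_{73^6}^*| = 151334226288

F_{73^6} has 73^6 = 151334226289 elements; its multiplicative group consists of all nonzero elements, so |F_{73^6}^*| = 151334226289 - 1 = 151334226288. (It is cyclic since any finite subgroup of the multiplicative group of a field is cyclic.)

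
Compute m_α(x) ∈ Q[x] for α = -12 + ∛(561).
m_α(x) = x^3 + 36x^2 + 432x + 1167

Set β = α + 12 = ∛(561), so β^3 = 561. Then (α + 12)^3 - 561 = 0, i.e. α is a root of g(x) = (x + 12)^3 - 561 = x^3 + 36x^2 + 432x + 1167. Since g(x) = h(x + 12) where h(x) = x^3 - 561, and h is irreducible over Q (because 561 is not a perfect cube, so h has no rational root, and a monic cubic with no rational root is irreducible), g is also irreducible (irreducibility is preserved under the substitution x → x + 12). Hence m_α(x) = x^3 + 36x^2 + 432x + 1167.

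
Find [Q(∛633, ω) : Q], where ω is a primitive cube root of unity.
[Q(∛633, ω) : Q] = 6

[Q(∛633):Q] = 3 (min poly x^3 - 633, irreducible since 633 is not a perfect cube). [Q(ω):Q] = 2 (min poly x^2 + x + 1). Since Q(∛633) ⊂ R and ω ∉ R, we have ω ∉ Q(∛633), so x^2 + x + 1 remains irreducible over Q(∛633) and [Q(∛633, ω) : Q(∛633)] = 2. By the tower law, [Q(∛633, ω) : Q] = 3 · 2 = 6. (In fact Q(∛633, ω) is the splitting field of x^3 - 633 over Q.)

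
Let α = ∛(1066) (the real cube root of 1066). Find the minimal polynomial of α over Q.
m_α(x) = x^3 - 1066

α satisfies α^3 = 1066, so x^3 - 1066 annihilates α. By the rational root test, a rational root p/q (in lowest terms) of x^3 - 1066 would satisfy p^3 = 1066 q^3, forcing q = 1 and p^3 = 1066; but 1066 is not a perfect cube, contradiction. A monic cubic over Q with no rational root is irreducible (any nontrivial factorization would include a linear factor). Hence x^3 - 1066 is the minimal polynomial of α, and in particular [Q(α):Q] = 3.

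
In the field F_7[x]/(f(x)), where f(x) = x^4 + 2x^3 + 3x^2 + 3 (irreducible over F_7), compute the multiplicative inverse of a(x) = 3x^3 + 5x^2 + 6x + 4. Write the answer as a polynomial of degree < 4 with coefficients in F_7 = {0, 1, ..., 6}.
a(x)^(-1) ≡ 3x^3 + 6x^2 + 4x + 6 (mod f(x))

Since f is irreducible over F_7, F_7[x]/(f) is a field and a(x) ≠ 0 has an inverse. Apply the extended Euclidean algorithm to f(x) and a(x) in F_7[x]: f(x) = (5x + 4)·a(x) + (2x^2 + 5x + 1);  a(x) = (5x + 4)·(2x^2 + 5x + 1) + (2x);  (2x^2 + 5x + 1) = (x + 6)·(2x) + (1). The last nonzero remainder is the constant 1 = gcd(f, a) in F_7. Back-substituting through the division chain expresses 1 = s(x)·a(x) + t(x)·f(x) with s(x) ≡ 3x^3 + 6x^2 + 4x + 6 (mod f), so a(x)^(-1) ≡ s(x) = 3x^3 + 6x^2 + 4x + 6 (mod f). Check: (3x^3 + 5x^2 + 6x + 4)·(3x^3 + 6x^2 + 4x + 6) = 2x^6 + 5x^5 + 4x^4 + 2x^3 + x^2 + 3x + 3 ≡ 1 (mod x^4 + 2x^3 + 3x^2 + 3).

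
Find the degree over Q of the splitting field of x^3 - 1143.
[K : Q] = 6

The roots of x^3 - 1143 are ∛1143, ω∛1143, ω^2∛1143 where ω = e^(2πi/3) is a primitive cube root of unity, so K = Q(∛1143, ω). Now [Q(∛1143):Q] = 3 (since 1143 is not a perfect cube, x^3 - 1143 is irreducible) and [Q(ω):Q] = 2. Both 2 and 3 divide [K:Q], and [K:Q] ≤ 3·2 = 6, so [K:Q] = 6. (Equivalently: Q(∛1143) ⊂ R but ω ∉ R, so [K : Q(∛1143)] = 2.)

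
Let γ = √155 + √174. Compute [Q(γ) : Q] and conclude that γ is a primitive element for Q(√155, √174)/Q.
[Q(γ) : Q] = 4 (equivalently, Q(γ) = Q(√155, √174))

Obviously Q(γ) ⊆ Q(√155, √174), and [Q(√155, √174):Q] = 4 (since 155, 174 are distinct squarefree integers > 1 with 26970 not a perfect square). To show equality we compute the minimal polynomial of γ. From γ = √155 + √174: γ^2 = 155 + 2√(26970) + 174 = 329 + 2√(26970), so γ^2 - 329 = 2√(26970); squaring, (γ^2 - 329)^2 = 4·26970, i.e. γ^4 - 658γ^2 + 108241 - 107880 = 0, i.e. γ^4 - 658γ^2 + 361 = 0. So γ is a root of x^4 - 658x^2 + 361. This polynomial is irreducible over Q: it has no rational root (each ±√155 ± √174 is irrational), and any factorization into two quadratics over Q would force √(26970) ∈ Q (pairing opposite roots) or √155, √174 ∈ Q (other pairings), all impossible. Hence [Q(γ):Q] = 4 = [Q(√155, √174):Q], so Q(γ) = Q(√155, √174).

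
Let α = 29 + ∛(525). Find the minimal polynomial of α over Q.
m_α(x) = x^3 - 87x^2 + 2523x - 24914

Set β = α - 29 = ∛(525), so β^3 = 525. Then (α - 29)^3 - 525 = 0, i.e. α is a root of g(x) = (x - 29)^3 - 525 = x^3 - 87x^2 + 2523x - 24914. Since g(x) = h(x - 29) where h(x) = x^3 - 525, and h is irreducible over Q (because 525 is not a perfect cube, so h has no rational root, and a monic cubic with no rational root is irreducible), g is also irreducible (irreducibility is preserved under the substitution x → x - 29). Hence m_α(x) = x^3 - 87x^2 + 2523x - 24914.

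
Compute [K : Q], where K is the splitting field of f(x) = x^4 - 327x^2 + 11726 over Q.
[K : Q] = 4

Solving the quadratic in x^2: x^2 = (327 ± √(327^2 - 4·11726))/2 = (327 ± √60025)/2 = (327 ± 245)/2, giving x^2 = 286 or x^2 = 41. So f(x) = (x^2 - 286)(x^2 - 41) and the roots of f are ±√286, ±√41. Hence the splitting field is K = Q(√286, √41). Since 286 and 41 are distinct squarefree integers > 1, their product 11726 is not a perfect square, so √41 ∉ Q(√286). By the tower law [K:Q] = [Q(√286,√41):Q(√286)] · [Q(√286):Q] = 2 · 2 = 4.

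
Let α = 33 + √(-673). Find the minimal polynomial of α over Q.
m_α(x) = x^2 - 66x + 1762

From α - 33 = √(-673), squaring gives (α - 33)^2 = -673, i.e. α^2 - 66α + 1089 = -673, so α^2 - 66α + 1762 = 0. The discriminant of x^2 - 66x + 1762 is (-66)^2 - 4·(1762) = 4356 - 7048 = -2692, and 4·(-673) is not a perfect square in Q since -673 is squarefree and ≠ 1. Hence x^2 - 66x + 1762 is irreducible over Q and is the minimal polynomial of α.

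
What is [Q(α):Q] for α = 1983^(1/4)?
[Q(α):Q] = 4

α is a root of x^4 - 1983. By Eisenstein's criterion at the prime p = 3 (which divides the constant term 1983 but p^2 = 9 does not, since 1983 is squarefree), x^4 - 1983 is irreducible over Q. Hence [Q(α):Q] = 4.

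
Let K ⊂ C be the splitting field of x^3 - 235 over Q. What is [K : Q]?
[K : Q] = 6

The roots of x^3 - 235 are ∛235, ω∛235, ω^2∛235 where ω = e^(2πi/3) is a primitive cube root of unity, so K = Q(∛235, ω). Now [Q(∛235):Q] = 3 (since 235 is not a perfect cube, x^3 - 235 is irreducible) and [Q(ω):Q] = 2. Both 2 and 3 divide [K:Q], and [K:Q] ≤ 3·2 = 6, so [K:Q] = 6. (Equivalently: Q(∛235) ⊂ R but ω ∉ R, so [K : Q(∛235)] = 2.)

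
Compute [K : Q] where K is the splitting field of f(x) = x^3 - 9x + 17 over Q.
[K : Q] = 6

By the rational root test, any rational root of the monic integer polynomial f(x) = x^3 - 9x + 17 must be an integer dividing the constant term 17, i.e. one of ±{1, 17}. Evaluating: f(1) = 9, f(-1) = 25, f(17) = 4777, f(-17) = -4743; none is 0, so f has no rational root and is therefore irreducible over Q (a cubic with no linear factor over a field is irreducible). For an irreducible cubic, the Galois group is A_3 or S_3 according as the discriminant disc(f) = -4a^3 - 27b^2 = -4·(-9)^3 - 27·(17)^2 = -4887 is or is not a square in Q. Here disc(f) = -4887 is not a perfect square in Q, so the Galois group of f over Q is not contained in A_3 and must be all of S_3. The splitting field has degree |S_3| = 6 over Q, so [K : Q] = 6.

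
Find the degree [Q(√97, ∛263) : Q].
[Q(√97, ∛263) : Q] = 6

Let L = Q(√97, ∛263). Since Q(√97) ⊂ L and [Q(√97):Q] = 2, the tower law gives 2 | [L:Q]. Likewise Q(∛263) ⊂ L with [Q(∛263):Q] = 3 (because 263 is not a perfect cube), so 3 | [L:Q]. As gcd(2,3) = 1, [L:Q] is divisible by 6. Conversely L is generated over Q by √97 and ∛263, so [L:Q] ≤ 2·3 = 6. Therefore [Q(√97, ∛263) : Q] = 6.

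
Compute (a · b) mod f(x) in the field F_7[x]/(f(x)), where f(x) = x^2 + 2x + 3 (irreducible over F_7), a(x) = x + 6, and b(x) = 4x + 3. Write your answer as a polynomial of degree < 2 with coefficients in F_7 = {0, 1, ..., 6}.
a · b ≡ 5x + 6 (mod f(x))

Multiply in F_7[x]: a(x)·b(x) = (x + 6)·(4x + 3) = 4x^2 + 6x + 4. This has degree ≥ 2, so divide by f(x) over F_7: 4x^2 + 6x + 4 = (4)·(x^2 + 2x + 3) + (5x + 6). Hence a·b ≡ 5x + 6 (mod f). (F_7[x]/(f) is a field with 7^2 = 49 elements since f is irreducible of degree 2.)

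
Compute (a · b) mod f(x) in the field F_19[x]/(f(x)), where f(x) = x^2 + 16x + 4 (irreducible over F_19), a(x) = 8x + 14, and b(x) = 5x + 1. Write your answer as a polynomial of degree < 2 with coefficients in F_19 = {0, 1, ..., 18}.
a · b ≡ 8x + 6 (mod f(x))

Multiply in F_19[x]: a(x)·b(x) = (8x + 14)·(5x + 1) = 2x^2 + 2x + 14. This has degree ≥ 2, so divide by f(x) over F_19: 2x^2 + 2x + 14 = (2)·(x^2 + 16x + 4) + (8x + 6). Hence a·b ≡ 8x + 6 (mod f). (F_19[x]/(f) is a field with 19^2 = 361 elements since f is irreducible of degree 2.)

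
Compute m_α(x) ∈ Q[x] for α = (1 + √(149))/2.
m_α(x) = x^2 - x - 37

From 2α - 1 = √(149), squaring gives (2α - 1)^2 = 149, i.e. 4α^2 - 4α + 1 = 149, so α^2 - α + (1 - 149)/4 = 0. Since 149 ≡ 1 (mod 4), (1 - 149)/4 = -37 ∈ Z. The polynomial x^2 - x - 37 has discriminant 1 - 4·(-37) = 149, which is not a perfect square in Q (d = 149 is squarefree and ≠ 1), so x^2 - x - 37 is irreducible over Q. It is the minimal polynomial of α.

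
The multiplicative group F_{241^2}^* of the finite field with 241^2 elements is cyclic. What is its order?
|F_{241^2}^*| = 58080

F_{241^2} has 241^2 = 58081 elements; its multiplicative group consists of all nonzero elements, so |F_{241^2}^*| = 58081 - 1 = 58080. (It is cyclic since any finite subgroup of the multiplicative group of a field is cyclic.)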